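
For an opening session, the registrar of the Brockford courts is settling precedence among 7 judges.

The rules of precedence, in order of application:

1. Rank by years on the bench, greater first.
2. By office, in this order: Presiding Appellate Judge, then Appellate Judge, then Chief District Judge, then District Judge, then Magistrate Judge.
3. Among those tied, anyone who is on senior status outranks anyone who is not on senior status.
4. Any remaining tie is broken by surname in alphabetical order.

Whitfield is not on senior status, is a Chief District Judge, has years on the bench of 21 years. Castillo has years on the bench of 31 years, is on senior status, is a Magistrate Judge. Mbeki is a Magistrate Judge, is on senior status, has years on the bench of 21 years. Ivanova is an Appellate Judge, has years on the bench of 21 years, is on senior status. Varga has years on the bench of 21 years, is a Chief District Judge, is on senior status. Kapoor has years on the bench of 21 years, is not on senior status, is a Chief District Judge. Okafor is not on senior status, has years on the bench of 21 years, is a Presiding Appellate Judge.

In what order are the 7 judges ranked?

By years on the bench (higher first): Castillo (31 years); then Okafor, Ivanova, Varga, Kapoor, Whitfield and Mbeki (each 21 years).
Among Okafor, Ivanova, Varga, Kapoor, Whitfield and Mbeki, by office: Okafor (Presiding Appellate Judge) before Ivanova (Appellate Judge) before Varga, Kapoor and Whitfield (Chief District Judge) before Mbeki (Magistrate Judge).
Among Varga, Kapoor and Whitfield, on senior status before not on senior status: Varga (on senior status) before Kapoor and Whitfield (not on senior status).
Among Kapoor and Whitfield, alphabetically by surname: Kapoor before Whitfield.
Full order: Castillo, Okafor, Ivanova, Varga, Kapoor, Whitfield, Mbeki.

Castillo, Okafor, Ivanova, Varga, Kapoor, Whitfield, Mbeki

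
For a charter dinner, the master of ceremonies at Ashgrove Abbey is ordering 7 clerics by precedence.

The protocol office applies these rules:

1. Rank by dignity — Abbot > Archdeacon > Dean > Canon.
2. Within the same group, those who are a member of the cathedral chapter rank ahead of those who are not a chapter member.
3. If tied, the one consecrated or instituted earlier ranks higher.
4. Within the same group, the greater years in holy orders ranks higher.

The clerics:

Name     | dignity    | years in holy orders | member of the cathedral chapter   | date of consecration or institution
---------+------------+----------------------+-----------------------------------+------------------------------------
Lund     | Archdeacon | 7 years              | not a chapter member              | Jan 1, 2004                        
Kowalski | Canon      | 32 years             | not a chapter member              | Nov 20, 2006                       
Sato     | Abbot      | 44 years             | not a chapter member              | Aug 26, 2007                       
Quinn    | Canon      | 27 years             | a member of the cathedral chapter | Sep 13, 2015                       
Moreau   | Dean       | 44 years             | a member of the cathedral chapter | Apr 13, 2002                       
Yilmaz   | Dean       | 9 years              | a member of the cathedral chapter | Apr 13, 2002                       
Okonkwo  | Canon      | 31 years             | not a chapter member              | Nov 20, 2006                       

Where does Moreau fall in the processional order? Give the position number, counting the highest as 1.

3

By dignity: Sato (Abbot); then Lund (Archdeacon); then Moreau and Yilmaz (Dean); then Quinn, Kowalski and Okonkwo (Canon).
Moreau and Yilmaz are each a member of the cathedral chapter, so the next rule applies.
Moreau and Yilmaz both have date of consecration or institution Apr 13, 2002, so the next rule applies.
Among Moreau and Yilmaz, by years in holy orders (higher first): Moreau (44 years) before Yilmaz (9 years).
Among Quinn, Kowalski and Okonkwo, a member of the cathedral chapter before not a chapter member: Quinn (a member of the cathedral chapter) before Kowalski and Okonkwo (not a chapter member).
Kowalski and Okonkwo both have date of consecration or institution Nov 20, 2006, so the next rule applies.
Among Kowalski and Okonkwo, by years in holy orders (higher first): Kowalski (32 years) before Okonkwo (31 years).
Order: Sato, Lund, Moreau, Yilmaz, Quinn, Kowalski, Okonkwo. So position 3.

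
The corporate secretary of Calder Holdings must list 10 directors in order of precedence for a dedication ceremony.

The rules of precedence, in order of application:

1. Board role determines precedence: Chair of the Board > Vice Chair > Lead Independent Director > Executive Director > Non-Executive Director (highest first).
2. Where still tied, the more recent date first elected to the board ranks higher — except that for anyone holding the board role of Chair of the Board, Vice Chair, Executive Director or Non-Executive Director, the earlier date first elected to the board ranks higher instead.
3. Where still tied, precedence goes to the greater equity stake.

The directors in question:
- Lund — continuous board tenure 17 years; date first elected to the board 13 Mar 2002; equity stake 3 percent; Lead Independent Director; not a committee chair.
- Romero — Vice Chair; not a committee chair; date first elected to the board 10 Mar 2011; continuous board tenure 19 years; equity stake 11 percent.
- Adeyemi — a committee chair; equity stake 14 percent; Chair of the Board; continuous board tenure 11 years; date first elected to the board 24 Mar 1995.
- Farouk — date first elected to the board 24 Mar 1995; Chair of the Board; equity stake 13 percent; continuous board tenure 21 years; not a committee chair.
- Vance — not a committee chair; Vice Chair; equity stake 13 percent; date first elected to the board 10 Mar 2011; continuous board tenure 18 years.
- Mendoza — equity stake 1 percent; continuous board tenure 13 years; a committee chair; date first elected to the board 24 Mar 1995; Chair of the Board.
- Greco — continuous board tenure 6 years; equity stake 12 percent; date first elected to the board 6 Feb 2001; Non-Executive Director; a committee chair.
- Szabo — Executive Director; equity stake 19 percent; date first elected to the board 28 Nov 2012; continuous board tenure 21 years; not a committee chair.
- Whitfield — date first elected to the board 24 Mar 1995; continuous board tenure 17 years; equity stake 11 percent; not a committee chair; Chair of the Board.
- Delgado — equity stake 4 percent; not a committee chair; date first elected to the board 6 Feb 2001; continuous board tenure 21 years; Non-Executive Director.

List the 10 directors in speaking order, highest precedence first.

Adeyemi, Farouk, Whitfield, Mendoza, Vance, Romero, Lund, Szabo, Greco, Delgado

By board role: Adeyemi, Farouk, Whitfield and Mendoza (Chair of the Board); then Vance and Romero (Vice Chair); then Lund (Lead Independent Director); then Szabo (Executive Director); then Greco and Delgado (Non-Executive Director).
Adeyemi, Farouk, Whitfield and Mendoza all have date first elected to the board 24 Mar 1995, so the next rule applies.
Among Adeyemi, Farouk, Whitfield and Mendoza, by equity stake (higher first): Adeyemi (14 percent) before Farouk (13 percent) before Whitfield (11 percent) before Mendoza (1 percent).
Vance and Romero both have date first elected to the board 10 Mar 2011, so the next rule applies.
Among Vance and Romero, by equity stake (higher first): Vance (13 percent) before Romero (11 percent).
Greco and Delgado both have date first elected to the board 6 Feb 2001, so the next rule applies.
Among Greco and Delgado, by equity stake (higher first): Greco (12 percent) before Delgado (4 percent).
Full order: Adeyemi, Farouk, Whitfield, Mendoza, Vance, Romero, Lund, Szabo, Greco, Delgado.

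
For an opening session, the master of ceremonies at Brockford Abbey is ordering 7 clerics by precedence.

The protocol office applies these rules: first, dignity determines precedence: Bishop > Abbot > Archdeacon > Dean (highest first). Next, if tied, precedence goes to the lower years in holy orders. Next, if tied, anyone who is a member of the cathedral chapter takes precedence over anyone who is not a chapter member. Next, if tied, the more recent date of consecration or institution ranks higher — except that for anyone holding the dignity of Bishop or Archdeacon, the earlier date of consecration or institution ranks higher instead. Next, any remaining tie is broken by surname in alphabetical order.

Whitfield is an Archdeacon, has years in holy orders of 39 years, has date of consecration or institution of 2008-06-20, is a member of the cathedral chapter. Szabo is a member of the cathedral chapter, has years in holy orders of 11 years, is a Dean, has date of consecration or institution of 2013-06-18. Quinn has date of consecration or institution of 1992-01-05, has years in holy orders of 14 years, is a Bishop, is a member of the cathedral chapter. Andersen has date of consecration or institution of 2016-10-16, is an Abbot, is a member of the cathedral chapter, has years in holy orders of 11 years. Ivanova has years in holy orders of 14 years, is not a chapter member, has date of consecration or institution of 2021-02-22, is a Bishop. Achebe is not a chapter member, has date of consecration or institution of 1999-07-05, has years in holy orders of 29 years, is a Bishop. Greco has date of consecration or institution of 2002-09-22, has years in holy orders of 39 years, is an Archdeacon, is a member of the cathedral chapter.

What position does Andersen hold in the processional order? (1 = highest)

4

By dignity: Quinn, Ivanova and Achebe (Bishop); then Andersen (Abbot); then Greco and Whitfield (Archdeacon); then Szabo (Dean).
Among Quinn, Ivanova and Achebe, by years in holy orders (lower first): Quinn and Ivanova (14 years) before Achebe (29 years).
Among Quinn and Ivanova, a member of the cathedral chapter before not a chapter member: Quinn (a member of the cathedral chapter) before Ivanova (not a chapter member).
Greco and Whitfield both have years in holy orders 39 years, so the next rule applies.
Greco and Whitfield are each a member of the cathedral chapter, so the next rule applies.
Among Greco and Whitfield, by date of consecration or institution (earlier first) (reversed rule for this group): Greco (2002-09-22) before Whitfield (2008-06-20).
Order: Quinn, Ivanova, Achebe, Andersen, Greco, Whitfield, Szabo. So position 4.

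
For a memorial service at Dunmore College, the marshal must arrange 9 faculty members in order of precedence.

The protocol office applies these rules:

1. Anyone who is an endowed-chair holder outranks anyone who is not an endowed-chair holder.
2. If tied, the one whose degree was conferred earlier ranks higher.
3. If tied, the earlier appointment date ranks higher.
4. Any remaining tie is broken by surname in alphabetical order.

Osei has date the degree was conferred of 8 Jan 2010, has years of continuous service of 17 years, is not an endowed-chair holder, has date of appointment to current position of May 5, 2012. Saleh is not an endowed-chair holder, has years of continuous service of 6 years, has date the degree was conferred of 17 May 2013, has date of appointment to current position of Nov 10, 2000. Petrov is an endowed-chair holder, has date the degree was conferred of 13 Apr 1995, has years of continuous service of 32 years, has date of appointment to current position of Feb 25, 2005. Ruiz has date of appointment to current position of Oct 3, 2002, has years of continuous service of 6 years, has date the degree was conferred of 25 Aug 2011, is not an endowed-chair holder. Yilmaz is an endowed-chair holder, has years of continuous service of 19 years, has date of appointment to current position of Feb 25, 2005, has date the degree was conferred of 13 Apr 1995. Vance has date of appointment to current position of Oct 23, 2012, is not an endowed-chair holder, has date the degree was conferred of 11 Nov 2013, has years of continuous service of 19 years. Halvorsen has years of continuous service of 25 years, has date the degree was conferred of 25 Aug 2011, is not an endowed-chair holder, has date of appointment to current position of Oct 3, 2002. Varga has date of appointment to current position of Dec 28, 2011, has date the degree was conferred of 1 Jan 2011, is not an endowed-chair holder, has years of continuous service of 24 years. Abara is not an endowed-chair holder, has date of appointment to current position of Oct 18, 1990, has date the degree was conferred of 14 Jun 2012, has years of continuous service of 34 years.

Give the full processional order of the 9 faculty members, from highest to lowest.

Petrov, Yilmaz, Osei, Varga, Halvorsen, Ruiz, Abara, Saleh, Vance

By the first rule: Petrov and Yilmaz (both an endowed-chair holder); then Osei, Varga, Halvorsen, Ruiz, Abara, Saleh and Vance (each not an endowed-chair holder).
Petrov and Yilmaz both have date the degree was conferred 13 Apr 1995, so the next rule applies.
Petrov and Yilmaz both have date of appointment to current position Feb 25, 2005, so the next rule applies.
Among Petrov and Yilmaz, alphabetically by surname: Petrov before Yilmaz.
Among Osei, Varga, Halvorsen, Ruiz, Abara, Saleh and Vance, by date the degree was conferred (earlier first): Osei (8 Jan 2010) before Varga (1 Jan 2011) before Halvorsen and Ruiz (25 Aug 2011) before Abara (14 Jun 2012) before Saleh (17 May 2013) before Vance (11 Nov 2013).
Halvorsen and Ruiz both have date of appointment to current position Oct 3, 2002, so the next rule applies.
Among Halvorsen and Ruiz, alphabetically by surname: Halvorsen before Ruiz.
Full order: Petrov, Yilmaz, Osei, Varga, Halvorsen, Ruiz, Abara, Saleh, Vance.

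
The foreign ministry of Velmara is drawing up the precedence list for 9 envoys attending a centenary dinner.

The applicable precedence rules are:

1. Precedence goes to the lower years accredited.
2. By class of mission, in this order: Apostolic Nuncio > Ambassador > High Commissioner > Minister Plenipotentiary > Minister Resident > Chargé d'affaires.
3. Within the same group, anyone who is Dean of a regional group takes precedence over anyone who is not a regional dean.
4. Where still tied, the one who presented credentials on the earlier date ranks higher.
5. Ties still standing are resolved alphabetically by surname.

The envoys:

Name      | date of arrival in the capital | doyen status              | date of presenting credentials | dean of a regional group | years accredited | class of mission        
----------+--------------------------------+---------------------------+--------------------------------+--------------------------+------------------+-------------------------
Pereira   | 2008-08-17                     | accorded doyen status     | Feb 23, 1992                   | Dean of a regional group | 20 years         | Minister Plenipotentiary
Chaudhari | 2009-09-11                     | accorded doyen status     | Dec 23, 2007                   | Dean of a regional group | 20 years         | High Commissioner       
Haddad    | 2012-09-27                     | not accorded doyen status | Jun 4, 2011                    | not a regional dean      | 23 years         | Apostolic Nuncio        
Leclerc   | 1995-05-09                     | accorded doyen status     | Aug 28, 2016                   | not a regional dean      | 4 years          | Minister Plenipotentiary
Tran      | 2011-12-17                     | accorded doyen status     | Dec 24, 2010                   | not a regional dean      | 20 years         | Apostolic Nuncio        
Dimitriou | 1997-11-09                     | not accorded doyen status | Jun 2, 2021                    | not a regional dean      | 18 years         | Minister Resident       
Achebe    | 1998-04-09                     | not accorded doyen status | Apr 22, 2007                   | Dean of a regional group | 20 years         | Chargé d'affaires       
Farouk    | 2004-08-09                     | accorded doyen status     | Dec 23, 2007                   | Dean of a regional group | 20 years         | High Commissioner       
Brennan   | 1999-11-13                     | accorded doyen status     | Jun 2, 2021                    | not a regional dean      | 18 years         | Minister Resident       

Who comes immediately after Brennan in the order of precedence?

By years accredited (lower first): Leclerc (4 years); then Brennan and Dimitriou (both 18 years); then Tran, Chaudhari, Farouk, Pereira and Achebe (each 20 years); then Haddad (23 years).
Brennan and Dimitriou are each Minister Resident, so the next rule applies.
Brennan and Dimitriou are each not a regional dean, so the next rule applies.
Brennan and Dimitriou both have date of presenting credentials Jun 2, 2021, so the next rule applies.
Among Brennan and Dimitriou, alphabetically by surname: Brennan before Dimitriou.
Among Tran, Chaudhari, Farouk, Pereira and Achebe, by class of mission: Tran (Apostolic Nuncio) before Chaudhari and Farouk (High Commissioner) before Pereira (Minister Plenipotentiary) before Achebe (Chargé d'affaires).
Chaudhari and Farouk are each Dean of a regional group, so the next rule applies.
Chaudhari and Farouk both have date of presenting credentials Dec 23, 2007, so the next rule applies.
Among Chaudhari and Farouk, alphabetically by surname: Chaudhari before Farouk.
Order: Leclerc, Brennan, Dimitriou, Tran, Chaudhari, Farouk, Pereira, Achebe, Haddad.

Dimitriou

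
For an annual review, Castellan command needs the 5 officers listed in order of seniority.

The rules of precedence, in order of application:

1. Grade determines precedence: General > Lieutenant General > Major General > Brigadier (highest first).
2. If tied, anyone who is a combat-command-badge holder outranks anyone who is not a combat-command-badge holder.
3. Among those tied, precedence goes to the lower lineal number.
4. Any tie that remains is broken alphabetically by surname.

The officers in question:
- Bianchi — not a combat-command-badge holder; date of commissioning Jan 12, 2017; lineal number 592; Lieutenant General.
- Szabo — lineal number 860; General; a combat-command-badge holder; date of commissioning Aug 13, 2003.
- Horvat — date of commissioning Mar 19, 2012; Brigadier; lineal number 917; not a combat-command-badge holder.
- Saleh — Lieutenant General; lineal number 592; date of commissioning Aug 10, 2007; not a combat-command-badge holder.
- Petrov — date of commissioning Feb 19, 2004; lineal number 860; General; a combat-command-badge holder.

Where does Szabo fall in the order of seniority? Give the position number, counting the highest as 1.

2

By grade: Petrov and Szabo (General); then Bianchi and Saleh (Lieutenant General); then Horvat (Brigadier).
Petrov and Szabo are each a combat-command-badge holder, so the next rule applies.
Petrov and Szabo both have lineal number 860, so the next rule applies.
Among Petrov and Szabo, alphabetically by surname: Petrov before Szabo.
Bianchi and Saleh are each not a combat-command-badge holder, so the next rule applies.
Bianchi and Saleh both have lineal number 592, so the next rule applies.
Among Bianchi and Saleh, alphabetically by surname: Bianchi before Saleh.
Order: Petrov, Szabo, Bianchi, Saleh, Horvat. So position 2.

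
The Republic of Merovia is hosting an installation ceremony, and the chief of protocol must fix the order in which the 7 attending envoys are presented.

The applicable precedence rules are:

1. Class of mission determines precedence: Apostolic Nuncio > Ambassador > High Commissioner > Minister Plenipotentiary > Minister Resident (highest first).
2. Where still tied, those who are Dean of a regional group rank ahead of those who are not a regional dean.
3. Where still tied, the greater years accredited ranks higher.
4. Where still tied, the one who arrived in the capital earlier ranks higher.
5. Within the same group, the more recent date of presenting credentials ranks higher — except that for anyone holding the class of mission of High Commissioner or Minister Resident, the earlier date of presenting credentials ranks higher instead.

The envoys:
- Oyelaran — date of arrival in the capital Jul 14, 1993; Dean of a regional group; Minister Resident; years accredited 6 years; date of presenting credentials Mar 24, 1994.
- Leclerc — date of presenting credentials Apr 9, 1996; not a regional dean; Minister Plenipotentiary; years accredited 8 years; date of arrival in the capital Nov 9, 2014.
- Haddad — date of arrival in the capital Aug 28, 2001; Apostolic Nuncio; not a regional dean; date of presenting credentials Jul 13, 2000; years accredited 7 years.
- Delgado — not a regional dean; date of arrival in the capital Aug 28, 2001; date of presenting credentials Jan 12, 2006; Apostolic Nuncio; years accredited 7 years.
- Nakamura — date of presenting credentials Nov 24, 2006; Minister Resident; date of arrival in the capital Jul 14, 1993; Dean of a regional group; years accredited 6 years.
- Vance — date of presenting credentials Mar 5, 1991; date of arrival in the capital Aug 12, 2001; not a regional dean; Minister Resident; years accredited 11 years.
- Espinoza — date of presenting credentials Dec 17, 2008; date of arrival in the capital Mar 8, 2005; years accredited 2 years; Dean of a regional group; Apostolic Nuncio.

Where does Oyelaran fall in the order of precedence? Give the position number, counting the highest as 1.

By class of mission: Espinoza, Delgado and Haddad (Apostolic Nuncio); then Leclerc (Minister Plenipotentiary); then Oyelaran, Nakamura and Vance (Minister Resident).
Among Espinoza, Delgado and Haddad, Dean of a regional group before not a regional dean: Espinoza (Dean of a regional group) before Delgado and Haddad (not a regional dean).
Delgado and Haddad both have years accredited 7 years, so the next rule applies.
Delgado and Haddad both have date of arrival in the capital Aug 28, 2001, so the next rule applies.
Among Delgado and Haddad, by date of presenting credentials (later first): Delgado (Jan 12, 2006) before Haddad (Jul 13, 2000).
Among Oyelaran, Nakamura and Vance, Dean of a regional group before not a regional dean: Oyelaran and Nakamura (Dean of a regional group) before Vance (not a regional dean).
Oyelaran and Nakamura both have years accredited 6 years, so the next rule applies.
Oyelaran and Nakamura both have date of arrival in the capital Jul 14, 1993, so the next rule applies.
Among Oyelaran and Nakamura, by date of presenting credentials (earlier first) (reversed rule for this group): Oyelaran (Mar 24, 1994) before Nakamura (Nov 24, 2006).
Order: Espinoza, Delgado, Haddad, Leclerc, Oyelaran, Nakamura, Vance. So position 5.

5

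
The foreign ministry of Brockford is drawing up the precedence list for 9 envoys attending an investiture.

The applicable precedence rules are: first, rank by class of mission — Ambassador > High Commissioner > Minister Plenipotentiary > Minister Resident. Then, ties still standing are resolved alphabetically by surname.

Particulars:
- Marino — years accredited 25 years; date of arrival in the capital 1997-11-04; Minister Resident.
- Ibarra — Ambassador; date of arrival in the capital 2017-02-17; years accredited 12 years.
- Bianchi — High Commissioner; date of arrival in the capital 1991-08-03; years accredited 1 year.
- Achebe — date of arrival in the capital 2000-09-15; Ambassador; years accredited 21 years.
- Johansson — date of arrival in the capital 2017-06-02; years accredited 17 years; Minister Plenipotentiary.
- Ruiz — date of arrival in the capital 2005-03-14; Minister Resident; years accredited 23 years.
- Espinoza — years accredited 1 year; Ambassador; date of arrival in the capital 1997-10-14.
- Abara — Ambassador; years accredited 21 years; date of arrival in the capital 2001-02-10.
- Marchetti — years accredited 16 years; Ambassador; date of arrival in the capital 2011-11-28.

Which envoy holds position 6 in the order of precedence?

Bianchi

By class of mission: Abara, Achebe, Espinoza, Ibarra and Marchetti (Ambassador); then Bianchi (High Commissioner); then Johansson (Minister Plenipotentiary); then Marino and Ruiz (Minister Resident).
Among Abara, Achebe, Espinoza, Ibarra and Marchetti, alphabetically by surname: Abara before Achebe before Espinoza before Ibarra before Marchetti.
Among Marino and Ruiz, alphabetically by surname: Marino before Ruiz.
Order: Abara, Achebe, Espinoza, Ibarra, Marchetti, Bianchi, Johansson, Marino, Ruiz.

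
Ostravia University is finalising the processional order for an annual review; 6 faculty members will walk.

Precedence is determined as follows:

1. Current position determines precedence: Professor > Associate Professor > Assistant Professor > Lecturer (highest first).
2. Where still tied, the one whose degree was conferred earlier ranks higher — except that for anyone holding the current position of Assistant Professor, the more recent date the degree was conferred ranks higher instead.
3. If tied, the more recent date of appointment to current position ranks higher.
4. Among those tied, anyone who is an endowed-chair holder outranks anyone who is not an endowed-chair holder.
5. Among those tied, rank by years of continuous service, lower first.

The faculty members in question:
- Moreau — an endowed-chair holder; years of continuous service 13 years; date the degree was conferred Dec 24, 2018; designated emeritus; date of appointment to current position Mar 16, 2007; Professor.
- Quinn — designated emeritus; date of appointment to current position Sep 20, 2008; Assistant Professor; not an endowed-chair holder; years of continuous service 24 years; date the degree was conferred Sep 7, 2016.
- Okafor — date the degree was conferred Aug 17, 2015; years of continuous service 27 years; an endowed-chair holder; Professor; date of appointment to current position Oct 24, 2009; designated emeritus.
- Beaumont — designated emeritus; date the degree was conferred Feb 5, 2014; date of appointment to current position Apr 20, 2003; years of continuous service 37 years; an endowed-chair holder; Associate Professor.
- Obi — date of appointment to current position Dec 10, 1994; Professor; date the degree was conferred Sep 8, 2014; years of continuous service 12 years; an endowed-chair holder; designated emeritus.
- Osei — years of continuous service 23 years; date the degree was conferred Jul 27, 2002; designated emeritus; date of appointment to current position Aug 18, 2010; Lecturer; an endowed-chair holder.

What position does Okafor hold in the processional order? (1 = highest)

2

By current position: Obi, Okafor and Moreau (Professor); then Beaumont (Associate Professor); then Quinn (Assistant Professor); then Osei (Lecturer).
Among Obi, Okafor and Moreau, by date the degree was conferred (earlier first): Obi (Sep 8, 2014) before Okafor (Aug 17, 2015) before Moreau (Dec 24, 2018).
Order: Obi, Okafor, Moreau, Beaumont, Quinn, Osei. So position 2.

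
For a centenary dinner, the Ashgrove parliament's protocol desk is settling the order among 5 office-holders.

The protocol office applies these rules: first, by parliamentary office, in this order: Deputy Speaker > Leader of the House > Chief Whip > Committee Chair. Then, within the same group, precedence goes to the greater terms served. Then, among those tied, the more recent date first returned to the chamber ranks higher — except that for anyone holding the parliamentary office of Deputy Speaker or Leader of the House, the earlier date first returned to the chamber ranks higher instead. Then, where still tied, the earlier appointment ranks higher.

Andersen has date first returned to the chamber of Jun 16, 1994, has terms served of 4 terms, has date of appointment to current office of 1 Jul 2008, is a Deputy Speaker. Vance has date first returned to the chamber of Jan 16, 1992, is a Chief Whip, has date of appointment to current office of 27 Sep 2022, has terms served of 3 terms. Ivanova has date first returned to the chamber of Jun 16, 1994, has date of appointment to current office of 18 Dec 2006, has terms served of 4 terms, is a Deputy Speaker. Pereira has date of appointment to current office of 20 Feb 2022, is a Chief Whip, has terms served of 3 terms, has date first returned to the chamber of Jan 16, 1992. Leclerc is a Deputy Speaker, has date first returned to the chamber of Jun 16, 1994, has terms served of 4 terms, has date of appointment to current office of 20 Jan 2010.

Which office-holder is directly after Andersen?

By parliamentary office: Ivanova, Andersen and Leclerc (Deputy Speaker); then Pereira and Vance (Chief Whip).
Ivanova, Andersen and Leclerc all have terms served 4 terms, so the next rule applies.
Ivanova, Andersen and Leclerc all have date first returned to the chamber Jun 16, 1994, so the next rule applies.
Among Ivanova, Andersen and Leclerc, by date of appointment to current office (earlier first): Ivanova (18 Dec 2006) before Andersen (1 Jul 2008) before Leclerc (20 Jan 2010).
Pereira and Vance both have terms served 3 terms, so the next rule applies.
Pereira and Vance both have date first returned to the chamber Jan 16, 1992, so the next rule applies.
Among Pereira and Vance, by date of appointment to current office (earlier first): Pereira (20 Feb 2022) before Vance (27 Sep 2022).
Order: Ivanova, Andersen, Leclerc, Pereira, Vance.

Leclerc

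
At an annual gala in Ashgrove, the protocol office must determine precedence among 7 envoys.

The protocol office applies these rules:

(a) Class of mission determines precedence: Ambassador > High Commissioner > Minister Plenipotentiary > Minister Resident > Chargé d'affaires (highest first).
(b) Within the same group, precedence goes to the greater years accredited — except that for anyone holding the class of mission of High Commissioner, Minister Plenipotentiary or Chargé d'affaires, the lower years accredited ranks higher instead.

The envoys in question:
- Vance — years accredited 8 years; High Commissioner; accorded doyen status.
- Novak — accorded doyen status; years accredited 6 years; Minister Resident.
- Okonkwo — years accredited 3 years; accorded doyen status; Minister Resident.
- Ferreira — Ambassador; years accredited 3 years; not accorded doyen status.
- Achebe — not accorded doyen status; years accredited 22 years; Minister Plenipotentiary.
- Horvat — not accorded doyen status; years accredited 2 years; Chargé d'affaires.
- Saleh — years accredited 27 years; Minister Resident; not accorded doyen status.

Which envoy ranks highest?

By class of mission: Ferreira (Ambassador); then Vance (High Commissioner); then Achebe (Minister Plenipotentiary); then Saleh, Novak and Okonkwo (Minister Resident); then Horvat (Chargé d'affaires).
Among Saleh, Novak and Okonkwo, by years accredited (higher first): Saleh (27 years) before Novak (6 years) before Okonkwo (3 years).
Order: Ferreira, Vance, Achebe, Saleh, Novak, Okonkwo, Horvat.

Ferreira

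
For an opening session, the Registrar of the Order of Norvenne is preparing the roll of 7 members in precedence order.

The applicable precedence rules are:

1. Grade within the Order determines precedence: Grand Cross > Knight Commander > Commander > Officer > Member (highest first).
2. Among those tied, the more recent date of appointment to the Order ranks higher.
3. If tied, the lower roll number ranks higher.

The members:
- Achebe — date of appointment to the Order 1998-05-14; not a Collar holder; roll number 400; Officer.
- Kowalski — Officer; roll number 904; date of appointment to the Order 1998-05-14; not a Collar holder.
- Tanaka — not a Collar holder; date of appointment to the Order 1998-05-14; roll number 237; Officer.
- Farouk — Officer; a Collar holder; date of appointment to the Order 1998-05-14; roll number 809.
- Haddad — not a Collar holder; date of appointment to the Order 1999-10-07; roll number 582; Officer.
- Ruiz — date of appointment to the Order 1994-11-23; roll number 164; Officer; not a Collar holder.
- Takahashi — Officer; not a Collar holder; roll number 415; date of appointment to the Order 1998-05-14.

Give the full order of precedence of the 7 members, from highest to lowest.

By grade within the Order: Haddad, Tanaka, Achebe, Takahashi, Farouk, Kowalski and Ruiz (Officer).
Among Haddad, Tanaka, Achebe, Takahashi, Farouk, Kowalski and Ruiz, by date of appointment to the Order (later first): Haddad (1999-10-07) before Tanaka, Achebe, Takahashi, Farouk and Kowalski (1998-05-14) before Ruiz (1994-11-23).
Among Tanaka, Achebe, Takahashi, Farouk and Kowalski, by roll number (lower first): Tanaka (237) before Achebe (400) before Takahashi (415) before Farouk (809) before Kowalski (904).
Full order: Haddad, Tanaka, Achebe, Takahashi, Farouk, Kowalski, Ruiz.

Haddad, Tanaka, Achebe, Takahashi, Farouk, Kowalski, Ruiz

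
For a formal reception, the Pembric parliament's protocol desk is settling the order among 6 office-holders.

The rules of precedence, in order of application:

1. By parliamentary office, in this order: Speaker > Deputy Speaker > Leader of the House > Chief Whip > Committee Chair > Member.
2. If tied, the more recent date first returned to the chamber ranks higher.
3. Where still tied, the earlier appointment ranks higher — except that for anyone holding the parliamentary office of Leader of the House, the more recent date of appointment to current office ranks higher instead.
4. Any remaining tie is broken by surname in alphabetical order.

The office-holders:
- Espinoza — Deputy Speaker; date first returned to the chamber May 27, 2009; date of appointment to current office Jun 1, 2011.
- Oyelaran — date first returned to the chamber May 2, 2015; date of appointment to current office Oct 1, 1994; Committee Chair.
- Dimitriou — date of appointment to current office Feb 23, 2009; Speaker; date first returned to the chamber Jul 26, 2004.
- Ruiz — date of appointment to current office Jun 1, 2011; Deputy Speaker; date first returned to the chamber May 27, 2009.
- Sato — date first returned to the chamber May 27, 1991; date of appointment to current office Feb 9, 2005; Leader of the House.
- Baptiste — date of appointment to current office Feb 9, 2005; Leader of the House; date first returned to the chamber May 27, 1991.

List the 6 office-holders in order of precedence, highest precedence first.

Dimitriou, Espinoza, Ruiz, Baptiste, Sato, Oyelaran

By parliamentary office: Dimitriou (Speaker); then Espinoza and Ruiz (Deputy Speaker); then Baptiste and Sato (Leader of the House); then Oyelaran (Committee Chair).
Espinoza and Ruiz both have date first returned to the chamber May 27, 2009, so the next rule applies.
Espinoza and Ruiz both have date of appointment to current office Jun 1, 2011, so the next rule applies.
Among Espinoza and Ruiz, alphabetically by surname: Espinoza before Ruiz.
Baptiste and Sato both have date first returned to the chamber May 27, 1991, so the next rule applies.
Baptiste and Sato both have date of appointment to current office Feb 9, 2005, so the next rule applies.
Among Baptiste and Sato, alphabetically by surname: Baptiste before Sato.
Full order: Dimitriou, Espinoza, Ruiz, Baptiste, Sato, Oyelaran.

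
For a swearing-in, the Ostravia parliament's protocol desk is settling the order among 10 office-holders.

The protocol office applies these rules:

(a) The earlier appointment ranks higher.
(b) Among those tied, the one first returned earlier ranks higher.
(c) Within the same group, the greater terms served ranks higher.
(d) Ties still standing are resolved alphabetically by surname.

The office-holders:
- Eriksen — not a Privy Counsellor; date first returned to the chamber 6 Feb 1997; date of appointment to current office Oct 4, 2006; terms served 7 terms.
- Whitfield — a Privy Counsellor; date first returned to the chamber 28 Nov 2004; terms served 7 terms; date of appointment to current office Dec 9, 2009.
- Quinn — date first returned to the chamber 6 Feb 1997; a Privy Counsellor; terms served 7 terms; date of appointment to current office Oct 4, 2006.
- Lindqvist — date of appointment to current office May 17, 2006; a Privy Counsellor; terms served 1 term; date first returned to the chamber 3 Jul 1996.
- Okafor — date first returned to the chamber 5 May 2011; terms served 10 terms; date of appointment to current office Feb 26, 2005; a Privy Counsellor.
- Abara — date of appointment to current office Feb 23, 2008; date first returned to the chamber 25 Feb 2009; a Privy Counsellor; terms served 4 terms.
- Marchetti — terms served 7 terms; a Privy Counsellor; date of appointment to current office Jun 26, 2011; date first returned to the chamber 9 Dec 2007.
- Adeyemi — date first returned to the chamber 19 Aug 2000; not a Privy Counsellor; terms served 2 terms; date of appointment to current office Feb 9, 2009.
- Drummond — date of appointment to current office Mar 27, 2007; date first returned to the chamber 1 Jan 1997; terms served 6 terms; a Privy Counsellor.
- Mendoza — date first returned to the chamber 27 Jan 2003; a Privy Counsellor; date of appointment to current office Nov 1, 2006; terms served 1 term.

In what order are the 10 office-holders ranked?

By date of appointment to current office (earlier first): Okafor (Feb 26, 2005); then Lindqvist (May 17, 2006); then Eriksen and Quinn (both Oct 4, 2006); then Mendoza (Nov 1, 2006); then Drummond (Mar 27, 2007); then Abara (Feb 23, 2008); then Adeyemi (Feb 9, 2009); then Whitfield (Dec 9, 2009); then Marchetti (Jun 26, 2011).
Eriksen and Quinn both have date first returned to the chamber 6 Feb 1997, so the next rule applies.
Eriksen and Quinn both have terms served 7 terms, so the next rule applies.
Among Eriksen and Quinn, alphabetically by surname: Eriksen before Quinn.
Full order: Okafor, Lindqvist, Eriksen, Quinn, Mendoza, Drummond, Abara, Adeyemi, Whitfield, Marchetti.

Okafor, Lindqvist, Eriksen, Quinn, Mendoza, Drummond, Abara, Adeyemi, Whitfield, Marchetti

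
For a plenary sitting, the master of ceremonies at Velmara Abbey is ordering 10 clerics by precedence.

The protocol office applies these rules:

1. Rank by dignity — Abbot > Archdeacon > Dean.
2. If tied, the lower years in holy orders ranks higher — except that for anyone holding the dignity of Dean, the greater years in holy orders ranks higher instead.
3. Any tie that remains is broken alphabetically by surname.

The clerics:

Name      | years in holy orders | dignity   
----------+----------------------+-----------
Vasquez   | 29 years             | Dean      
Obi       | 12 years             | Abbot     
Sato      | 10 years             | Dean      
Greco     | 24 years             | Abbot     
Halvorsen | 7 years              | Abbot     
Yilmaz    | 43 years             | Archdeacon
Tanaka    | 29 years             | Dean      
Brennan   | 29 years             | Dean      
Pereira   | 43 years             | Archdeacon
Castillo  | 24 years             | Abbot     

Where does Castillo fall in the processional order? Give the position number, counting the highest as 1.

3

By dignity: Halvorsen, Obi, Castillo and Greco (Abbot); then Pereira and Yilmaz (Archdeacon); then Brennan, Tanaka, Vasquez and Sato (Dean).
Among Halvorsen, Obi, Castillo and Greco, by years in holy orders (lower first): Halvorsen (7 years) before Obi (12 years) before Castillo and Greco (24 years).
Among Castillo and Greco, alphabetically by surname: Castillo before Greco.
Pereira and Yilmaz both have years in holy orders 43 years, so the next rule applies.
Among Pereira and Yilmaz, alphabetically by surname: Pereira before Yilmaz.
Among Brennan, Tanaka, Vasquez and Sato, by years in holy orders (higher first) (reversed rule for this group): Brennan, Tanaka and Vasquez (29 years) before Sato (10 years).
Among Brennan, Tanaka and Vasquez, alphabetically by surname: Brennan before Tanaka before Vasquez.
Order: Halvorsen, Obi, Castillo, Greco, Pereira, Yilmaz, Brennan, Tanaka, Vasquez, Sato. So position 3.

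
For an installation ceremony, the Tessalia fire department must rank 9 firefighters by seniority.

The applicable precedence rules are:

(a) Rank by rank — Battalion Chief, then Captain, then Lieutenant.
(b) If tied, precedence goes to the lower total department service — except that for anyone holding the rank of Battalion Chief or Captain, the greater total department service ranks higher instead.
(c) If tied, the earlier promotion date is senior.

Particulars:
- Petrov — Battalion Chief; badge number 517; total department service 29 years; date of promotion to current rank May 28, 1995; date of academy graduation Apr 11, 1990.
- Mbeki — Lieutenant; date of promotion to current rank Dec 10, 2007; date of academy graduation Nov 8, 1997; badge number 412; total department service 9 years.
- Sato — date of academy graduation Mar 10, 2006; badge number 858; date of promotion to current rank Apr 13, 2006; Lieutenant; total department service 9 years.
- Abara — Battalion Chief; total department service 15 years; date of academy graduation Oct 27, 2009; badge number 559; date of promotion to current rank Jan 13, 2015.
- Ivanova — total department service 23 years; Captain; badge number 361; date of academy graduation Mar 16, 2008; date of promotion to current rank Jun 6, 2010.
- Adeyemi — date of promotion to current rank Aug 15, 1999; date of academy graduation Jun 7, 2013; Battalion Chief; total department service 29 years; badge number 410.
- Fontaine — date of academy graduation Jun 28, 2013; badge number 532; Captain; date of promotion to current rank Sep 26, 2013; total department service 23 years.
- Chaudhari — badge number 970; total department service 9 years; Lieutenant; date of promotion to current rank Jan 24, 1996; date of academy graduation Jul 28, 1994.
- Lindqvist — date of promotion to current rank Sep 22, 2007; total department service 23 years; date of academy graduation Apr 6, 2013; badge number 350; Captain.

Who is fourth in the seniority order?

Lindqvist

By rank: Petrov, Adeyemi and Abara (Battalion Chief); then Lindqvist, Ivanova and Fontaine (Captain); then Chaudhari, Sato and Mbeki (Lieutenant).
Among Petrov, Adeyemi and Abara, by total department service (higher first) (reversed rule for this group): Petrov and Adeyemi (29 years) before Abara (15 years).
Among Petrov and Adeyemi, by date of promotion to current rank (earlier first): Petrov (May 28, 1995) before Adeyemi (Aug 15, 1999).
Lindqvist, Ivanova and Fontaine all have total department service 23 years, so the next rule applies.
Among Lindqvist, Ivanova and Fontaine, by date of promotion to current rank (earlier first): Lindqvist (Sep 22, 2007) before Ivanova (Jun 6, 2010) before Fontaine (Sep 26, 2013).
Chaudhari, Sato and Mbeki all have total department service 9 years, so the next rule applies.
Among Chaudhari, Sato and Mbeki, by date of promotion to current rank (earlier first): Chaudhari (Jan 24, 1996) before Sato (Apr 13, 2006) before Mbeki (Dec 10, 2007).
Order: Petrov, Adeyemi, Abara, Lindqvist, Ivanova, Fontaine, Chaudhari, Sato, Mbeki.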